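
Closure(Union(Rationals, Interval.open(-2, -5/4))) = Union(Interval(-oo, oo), Rationals)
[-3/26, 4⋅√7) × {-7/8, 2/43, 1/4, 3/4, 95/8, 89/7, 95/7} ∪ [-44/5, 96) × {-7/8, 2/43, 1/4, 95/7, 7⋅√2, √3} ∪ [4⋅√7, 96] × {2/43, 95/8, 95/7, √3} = ([4⋅√7, 96] × {2/43, 95/8, 95/7, √3}) ∪ ([-3/26, 4⋅√7) × {-7/8, 2/43, 1/4, 3/4, 95/8, 89/7, 95/7}) ∪ ([-44/5, 96) × {-7/8, 2/43, 1/4, 95/7, 7⋅√2, √3})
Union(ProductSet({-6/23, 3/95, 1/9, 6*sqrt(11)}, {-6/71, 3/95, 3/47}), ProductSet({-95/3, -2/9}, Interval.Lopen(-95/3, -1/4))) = Union(ProductSet({-95/3, -2/9}, Interval.Lopen(-95/3, -1/4)), ProductSet({-6/23, 3/95, 1/9, 6*sqrt(11)}, {-6/71, 3/95, 3/47}))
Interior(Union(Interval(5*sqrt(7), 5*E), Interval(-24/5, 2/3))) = Union(Interval.open(-24/5, 2/3), Interval.open(5*sqrt(7), 5*E))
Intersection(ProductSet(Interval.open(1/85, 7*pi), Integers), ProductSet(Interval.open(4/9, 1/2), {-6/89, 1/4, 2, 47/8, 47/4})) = ProductSet(Interval.open(4/9, 1/2), {2})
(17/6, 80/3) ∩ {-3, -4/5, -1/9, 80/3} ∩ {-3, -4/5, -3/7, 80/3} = ∅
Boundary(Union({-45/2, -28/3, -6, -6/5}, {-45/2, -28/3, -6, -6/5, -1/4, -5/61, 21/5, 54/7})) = {-45/2, -28/3, -6, -6/5, -1/4, -5/61, 21/5, 54/7}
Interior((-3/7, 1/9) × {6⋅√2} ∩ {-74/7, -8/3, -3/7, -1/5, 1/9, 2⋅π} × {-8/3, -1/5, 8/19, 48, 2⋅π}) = ∅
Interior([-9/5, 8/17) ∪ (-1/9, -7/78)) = (-9/5, 8/17)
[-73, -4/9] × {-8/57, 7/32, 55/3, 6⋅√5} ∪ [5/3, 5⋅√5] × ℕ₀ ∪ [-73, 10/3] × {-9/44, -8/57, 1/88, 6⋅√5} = ([5/3, 5⋅√5] × ℕ₀) ∪ ([-73, -4/9] × {-8/57, 7/32, 55/3, 6⋅√5}) ∪ ([-73, 10/3] × {-9/44, -8/57, 1/88, 6⋅√5})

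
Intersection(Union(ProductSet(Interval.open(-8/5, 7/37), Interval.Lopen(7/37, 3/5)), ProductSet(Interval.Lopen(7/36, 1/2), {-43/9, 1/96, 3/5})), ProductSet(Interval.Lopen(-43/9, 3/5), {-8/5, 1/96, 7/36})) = Union(ProductSet(Interval.open(-8/5, 7/37), {7/36}), ProductSet(Interval.Lopen(7/36, 1/2), {1/96}))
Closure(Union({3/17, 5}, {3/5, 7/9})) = {3/17, 3/5, 7/9, 5}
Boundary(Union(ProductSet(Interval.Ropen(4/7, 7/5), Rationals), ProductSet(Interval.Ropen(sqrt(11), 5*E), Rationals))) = ProductSet(Union(Interval(4/7, 7/5), Interval(sqrt(11), 5*E)), Reals)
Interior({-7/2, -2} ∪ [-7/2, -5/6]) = (-7/2, -5/6)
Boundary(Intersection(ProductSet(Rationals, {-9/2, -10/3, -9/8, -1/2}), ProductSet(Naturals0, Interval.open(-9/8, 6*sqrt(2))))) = ProductSet(Naturals0, {-1/2})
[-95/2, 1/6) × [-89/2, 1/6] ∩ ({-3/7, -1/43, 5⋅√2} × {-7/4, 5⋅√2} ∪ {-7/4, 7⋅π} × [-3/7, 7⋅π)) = ({-3/7, -1/43} × {-7/4}) ∪ ({-7/4} × [-3/7, 1/6])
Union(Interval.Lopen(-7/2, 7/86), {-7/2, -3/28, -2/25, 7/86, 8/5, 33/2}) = Union({8/5, 33/2}, Interval(-7/2, 7/86))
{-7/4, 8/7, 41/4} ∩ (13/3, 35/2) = {41/4}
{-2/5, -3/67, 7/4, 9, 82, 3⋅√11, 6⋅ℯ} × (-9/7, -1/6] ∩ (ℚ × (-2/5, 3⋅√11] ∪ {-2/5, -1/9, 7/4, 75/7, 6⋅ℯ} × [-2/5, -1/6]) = ({-2/5, 7/4, 6⋅ℯ} × [-2/5, -1/6]) ∪ ({-2/5, -3/67, 7/4, 9, 82} × (-2/5, -1/6])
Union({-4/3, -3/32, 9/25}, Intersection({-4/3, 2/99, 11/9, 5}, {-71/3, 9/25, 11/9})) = {-4/3, -3/32, 9/25, 11/9}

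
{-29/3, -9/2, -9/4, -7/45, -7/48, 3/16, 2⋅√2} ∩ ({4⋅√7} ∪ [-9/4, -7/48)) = {-9/4, -7/45}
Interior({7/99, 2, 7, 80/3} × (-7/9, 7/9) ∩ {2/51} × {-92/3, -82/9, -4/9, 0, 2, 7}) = ∅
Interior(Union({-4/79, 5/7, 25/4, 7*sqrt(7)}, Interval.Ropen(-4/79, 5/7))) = Interval.open(-4/79, 5/7)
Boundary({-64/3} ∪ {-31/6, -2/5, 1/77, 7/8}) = {-64/3, -31/6, -2/5, 1/77, 7/8}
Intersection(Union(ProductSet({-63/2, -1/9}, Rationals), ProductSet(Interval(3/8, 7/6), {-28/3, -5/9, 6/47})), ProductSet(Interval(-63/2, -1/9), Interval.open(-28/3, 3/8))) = ProductSet({-63/2, -1/9}, Intersection(Interval.open(-28/3, 3/8), Rationals))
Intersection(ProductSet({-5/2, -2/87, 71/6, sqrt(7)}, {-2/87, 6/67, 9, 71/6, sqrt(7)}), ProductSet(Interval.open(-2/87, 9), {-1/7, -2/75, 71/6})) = ProductSet({sqrt(7)}, {71/6})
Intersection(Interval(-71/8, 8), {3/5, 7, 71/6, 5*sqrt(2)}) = {3/5, 7, 5*sqrt(2)}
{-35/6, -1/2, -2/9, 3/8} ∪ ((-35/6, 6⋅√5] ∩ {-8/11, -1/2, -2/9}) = {-35/6, -8/11, -1/2, -2/9, 3/8}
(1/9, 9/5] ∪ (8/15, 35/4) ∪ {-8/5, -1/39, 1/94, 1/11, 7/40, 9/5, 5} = {-8/5, -1/39, 1/94, 1/11} ∪ (1/9, 35/4)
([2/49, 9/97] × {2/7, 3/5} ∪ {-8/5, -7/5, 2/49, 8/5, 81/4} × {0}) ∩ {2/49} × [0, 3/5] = {2/49} × {0, 2/7, 3/5}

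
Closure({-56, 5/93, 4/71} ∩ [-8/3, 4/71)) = {5/93}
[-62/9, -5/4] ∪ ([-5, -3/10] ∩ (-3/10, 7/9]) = [-62/9, -5/4]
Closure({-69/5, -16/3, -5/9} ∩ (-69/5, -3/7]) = {-16/3, -5/9}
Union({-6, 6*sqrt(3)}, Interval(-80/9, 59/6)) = Union({6*sqrt(3)}, Interval(-80/9, 59/6))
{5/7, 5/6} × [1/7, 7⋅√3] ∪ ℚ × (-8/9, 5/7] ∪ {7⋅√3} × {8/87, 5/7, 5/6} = (ℚ × (-8/9, 5/7]) ∪ ({7⋅√3} × {8/87, 5/7, 5/6}) ∪ ({5/7, 5/6} × [1/7, 7⋅√3])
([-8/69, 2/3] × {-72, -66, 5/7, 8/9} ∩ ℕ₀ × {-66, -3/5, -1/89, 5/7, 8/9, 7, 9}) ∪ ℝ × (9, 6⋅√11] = ({0} × {-66, 5/7, 8/9}) ∪ (ℝ × (9, 6⋅√11])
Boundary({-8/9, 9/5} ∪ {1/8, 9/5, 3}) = {-8/9, 1/8, 9/5, 3}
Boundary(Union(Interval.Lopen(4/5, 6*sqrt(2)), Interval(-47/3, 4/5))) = {-47/3, 6*sqrt(2)}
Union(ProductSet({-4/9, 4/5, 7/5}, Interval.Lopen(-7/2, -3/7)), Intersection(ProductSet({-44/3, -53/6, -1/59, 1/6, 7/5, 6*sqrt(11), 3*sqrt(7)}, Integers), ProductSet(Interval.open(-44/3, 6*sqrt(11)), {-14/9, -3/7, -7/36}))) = ProductSet({-4/9, 4/5, 7/5}, Interval.Lopen(-7/2, -3/7))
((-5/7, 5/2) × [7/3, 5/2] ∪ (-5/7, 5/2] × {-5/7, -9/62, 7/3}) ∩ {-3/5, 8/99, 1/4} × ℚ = {-3/5, 8/99, 1/4} × ({-5/7, -9/62} ∪ (ℚ ∩ [7/3, 5/2]))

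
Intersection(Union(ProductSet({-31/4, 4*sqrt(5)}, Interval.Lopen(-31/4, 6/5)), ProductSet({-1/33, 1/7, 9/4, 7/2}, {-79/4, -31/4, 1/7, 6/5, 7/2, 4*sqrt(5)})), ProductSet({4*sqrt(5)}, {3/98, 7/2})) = ProductSet({4*sqrt(5)}, {3/98})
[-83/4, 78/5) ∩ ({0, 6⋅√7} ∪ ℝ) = [-83/4, 78/5)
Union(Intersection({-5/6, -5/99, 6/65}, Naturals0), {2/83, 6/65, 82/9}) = {2/83, 6/65, 82/9}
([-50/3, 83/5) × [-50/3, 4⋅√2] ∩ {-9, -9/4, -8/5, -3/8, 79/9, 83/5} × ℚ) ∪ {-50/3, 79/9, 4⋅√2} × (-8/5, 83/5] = ({-50/3, 79/9, 4⋅√2} × (-8/5, 83/5]) ∪ ({-9, -9/4, -8/5, -3/8, 79/9} × (ℚ ∩ [-50/3, 4⋅√2]))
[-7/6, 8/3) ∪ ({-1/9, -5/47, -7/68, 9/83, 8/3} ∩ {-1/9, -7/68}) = [-7/6, 8/3)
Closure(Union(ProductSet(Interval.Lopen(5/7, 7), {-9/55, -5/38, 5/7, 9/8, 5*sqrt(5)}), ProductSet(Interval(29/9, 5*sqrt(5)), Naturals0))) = Union(ProductSet(Interval(5/7, 7), {-9/55, -5/38, 5/7, 9/8, 5*sqrt(5)}), ProductSet(Interval(29/9, 5*sqrt(5)), Naturals0))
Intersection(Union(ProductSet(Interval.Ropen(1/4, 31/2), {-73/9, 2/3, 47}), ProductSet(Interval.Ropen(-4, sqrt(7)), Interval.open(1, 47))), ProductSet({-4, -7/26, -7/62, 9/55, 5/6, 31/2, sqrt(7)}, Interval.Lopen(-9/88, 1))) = ProductSet({5/6, sqrt(7)}, {2/3})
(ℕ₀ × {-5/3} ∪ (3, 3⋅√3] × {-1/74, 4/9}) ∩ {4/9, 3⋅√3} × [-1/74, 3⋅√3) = {3⋅√3} × {-1/74, 4/9}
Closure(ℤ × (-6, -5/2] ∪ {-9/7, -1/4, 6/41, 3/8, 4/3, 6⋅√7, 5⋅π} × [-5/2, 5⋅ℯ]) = (ℤ × [-6, -5/2]) ∪ ({-9/7, -1/4, 6/41, 3/8, 4/3, 6⋅√7, 5⋅π} × [-5/2, 5⋅ℯ])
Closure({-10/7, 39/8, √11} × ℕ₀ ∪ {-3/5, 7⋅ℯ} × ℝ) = ({-3/5, 7⋅ℯ} × ℝ) ∪ ({-10/7, 39/8, √11} × ℕ₀)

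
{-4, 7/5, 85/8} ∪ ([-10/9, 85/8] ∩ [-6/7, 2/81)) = {-4, 7/5, 85/8} ∪ [-6/7, 2/81)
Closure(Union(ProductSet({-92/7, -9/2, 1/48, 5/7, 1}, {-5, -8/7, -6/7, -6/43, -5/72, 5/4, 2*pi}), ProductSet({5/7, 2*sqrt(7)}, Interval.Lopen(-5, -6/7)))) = Union(ProductSet({5/7, 2*sqrt(7)}, Interval(-5, -6/7)), ProductSet({-92/7, -9/2, 1/48, 5/7, 1}, {-5, -8/7, -6/7, -6/43, -5/72, 5/4, 2*pi}))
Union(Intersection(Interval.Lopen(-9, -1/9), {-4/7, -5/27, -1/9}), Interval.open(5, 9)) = Union({-4/7, -5/27, -1/9}, Interval.open(5, 9))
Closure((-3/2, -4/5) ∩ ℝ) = [-3/2, -4/5]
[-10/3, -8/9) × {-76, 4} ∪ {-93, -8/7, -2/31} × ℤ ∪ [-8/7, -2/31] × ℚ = ({-93, -8/7, -2/31} × ℤ) ∪ ([-8/7, -2/31] × ℚ) ∪ ([-10/3, -8/9) × {-76, 4})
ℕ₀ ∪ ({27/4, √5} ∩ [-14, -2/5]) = ℕ₀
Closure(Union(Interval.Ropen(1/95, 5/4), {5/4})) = Interval(1/95, 5/4)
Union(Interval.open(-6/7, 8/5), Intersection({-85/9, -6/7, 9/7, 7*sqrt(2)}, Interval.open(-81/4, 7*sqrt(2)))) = Union({-85/9}, Interval.Ropen(-6/7, 8/5))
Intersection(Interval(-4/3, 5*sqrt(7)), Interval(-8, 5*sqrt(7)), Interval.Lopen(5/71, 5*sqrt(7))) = Interval.Lopen(5/71, 5*sqrt(7))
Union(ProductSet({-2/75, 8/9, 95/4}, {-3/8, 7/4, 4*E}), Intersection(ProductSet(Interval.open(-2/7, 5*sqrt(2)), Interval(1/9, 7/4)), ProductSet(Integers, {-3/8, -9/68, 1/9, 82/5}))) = Union(ProductSet({-2/75, 8/9, 95/4}, {-3/8, 7/4, 4*E}), ProductSet(Range(0, 8, 1), {1/9}))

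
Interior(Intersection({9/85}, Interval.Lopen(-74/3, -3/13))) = EmptySet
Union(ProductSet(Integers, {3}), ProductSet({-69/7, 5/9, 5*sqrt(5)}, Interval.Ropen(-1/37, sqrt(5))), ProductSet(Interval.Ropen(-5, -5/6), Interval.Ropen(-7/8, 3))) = Union(ProductSet({-69/7, 5/9, 5*sqrt(5)}, Interval.Ropen(-1/37, sqrt(5))), ProductSet(Integers, {3}), ProductSet(Interval.Ropen(-5, -5/6), Interval.Ropen(-7/8, 3)))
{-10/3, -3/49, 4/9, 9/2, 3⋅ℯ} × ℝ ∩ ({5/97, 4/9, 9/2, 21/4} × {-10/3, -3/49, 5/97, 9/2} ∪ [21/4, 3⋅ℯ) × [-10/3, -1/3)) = {4/9, 9/2} × {-10/3, -3/49, 5/97, 9/2}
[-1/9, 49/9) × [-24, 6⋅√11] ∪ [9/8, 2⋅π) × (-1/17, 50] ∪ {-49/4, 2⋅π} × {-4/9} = ({-49/4, 2⋅π} × {-4/9}) ∪ ([9/8, 2⋅π) × (-1/17, 50]) ∪ ([-1/9, 49/9) × [-24, 6⋅√11])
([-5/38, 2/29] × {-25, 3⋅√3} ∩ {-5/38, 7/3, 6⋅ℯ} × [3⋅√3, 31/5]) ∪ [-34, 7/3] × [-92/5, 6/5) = ({-5/38} × {3⋅√3}) ∪ ([-34, 7/3] × [-92/5, 6/5))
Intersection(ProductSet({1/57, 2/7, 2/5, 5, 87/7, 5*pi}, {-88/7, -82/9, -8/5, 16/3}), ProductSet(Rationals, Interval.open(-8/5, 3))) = EmptySet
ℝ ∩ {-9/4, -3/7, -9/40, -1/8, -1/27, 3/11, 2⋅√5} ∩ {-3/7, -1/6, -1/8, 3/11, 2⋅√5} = {-3/7, -1/8, 3/11, 2⋅√5}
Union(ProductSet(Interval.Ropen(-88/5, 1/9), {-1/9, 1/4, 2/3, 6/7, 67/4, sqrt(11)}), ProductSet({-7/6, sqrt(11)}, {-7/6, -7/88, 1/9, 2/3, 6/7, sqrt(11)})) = Union(ProductSet({-7/6, sqrt(11)}, {-7/6, -7/88, 1/9, 2/3, 6/7, sqrt(11)}), ProductSet(Interval.Ropen(-88/5, 1/9), {-1/9, 1/4, 2/3, 6/7, 67/4, sqrt(11)}))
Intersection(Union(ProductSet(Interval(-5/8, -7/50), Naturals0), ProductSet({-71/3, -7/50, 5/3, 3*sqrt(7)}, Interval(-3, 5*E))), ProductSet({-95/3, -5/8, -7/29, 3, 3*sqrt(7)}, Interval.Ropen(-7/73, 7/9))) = Union(ProductSet({3*sqrt(7)}, Interval.Ropen(-7/73, 7/9)), ProductSet({-5/8, -7/29}, Range(0, 1, 1)))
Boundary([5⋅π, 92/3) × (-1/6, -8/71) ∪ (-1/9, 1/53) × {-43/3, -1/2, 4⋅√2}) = ({92/3, 5⋅π} × [-1/6, -8/71]) ∪ ([5⋅π, 92/3] × {-1/6, -8/71}) ∪ ([-1/9, 1/53] × {-43/3, -1/2, 4⋅√2})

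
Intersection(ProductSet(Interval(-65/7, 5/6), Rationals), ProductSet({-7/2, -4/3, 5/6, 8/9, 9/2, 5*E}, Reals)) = ProductSet({-7/2, -4/3, 5/6}, Rationals)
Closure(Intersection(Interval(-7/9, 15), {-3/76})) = {-3/76}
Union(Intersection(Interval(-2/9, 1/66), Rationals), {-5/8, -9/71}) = Union({-5/8}, Intersection(Interval(-2/9, 1/66), Rationals))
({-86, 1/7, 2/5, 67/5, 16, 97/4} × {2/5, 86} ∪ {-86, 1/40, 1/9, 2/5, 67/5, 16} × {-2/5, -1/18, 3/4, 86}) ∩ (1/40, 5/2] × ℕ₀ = {1/9, 1/7, 2/5} × {86}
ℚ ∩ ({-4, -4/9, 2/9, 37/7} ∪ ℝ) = ℚ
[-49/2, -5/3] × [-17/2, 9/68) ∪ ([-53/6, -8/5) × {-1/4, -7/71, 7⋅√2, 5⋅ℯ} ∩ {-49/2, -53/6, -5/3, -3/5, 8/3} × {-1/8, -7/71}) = [-49/2, -5/3] × [-17/2, 9/68)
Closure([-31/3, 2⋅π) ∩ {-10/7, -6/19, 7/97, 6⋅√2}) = {-10/7, -6/19, 7/97}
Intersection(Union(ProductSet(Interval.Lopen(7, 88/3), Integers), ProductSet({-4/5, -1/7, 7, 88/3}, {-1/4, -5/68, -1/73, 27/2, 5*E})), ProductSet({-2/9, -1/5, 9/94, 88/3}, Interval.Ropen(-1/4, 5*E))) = ProductSet({88/3}, Union({-1/4, -5/68, -1/73, 27/2}, Range(0, 14, 1)))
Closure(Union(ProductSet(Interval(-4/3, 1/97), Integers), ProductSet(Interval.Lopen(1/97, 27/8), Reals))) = Union(ProductSet(Interval(-4/3, 1/97), Integers), ProductSet(Interval(1/97, 27/8), Reals))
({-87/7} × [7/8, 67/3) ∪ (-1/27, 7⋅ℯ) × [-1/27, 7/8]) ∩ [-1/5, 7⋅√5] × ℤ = (-1/27, 7⋅√5] × {0}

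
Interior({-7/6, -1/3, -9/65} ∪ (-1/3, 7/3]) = (-1/3, 7/3)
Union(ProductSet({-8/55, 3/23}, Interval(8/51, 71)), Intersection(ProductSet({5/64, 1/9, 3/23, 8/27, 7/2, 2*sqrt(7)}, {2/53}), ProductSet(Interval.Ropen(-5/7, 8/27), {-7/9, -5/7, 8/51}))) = ProductSet({-8/55, 3/23}, Interval(8/51, 71))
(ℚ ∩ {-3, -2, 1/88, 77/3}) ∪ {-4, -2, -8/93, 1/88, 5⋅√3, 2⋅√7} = {-4, -3, -2, -8/93, 1/88, 77/3, 5⋅√3, 2⋅√7}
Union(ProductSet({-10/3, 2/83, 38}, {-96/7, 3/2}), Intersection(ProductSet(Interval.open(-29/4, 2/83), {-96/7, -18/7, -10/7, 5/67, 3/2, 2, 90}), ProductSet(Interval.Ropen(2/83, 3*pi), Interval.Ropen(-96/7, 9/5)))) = ProductSet({-10/3, 2/83, 38}, {-96/7, 3/2})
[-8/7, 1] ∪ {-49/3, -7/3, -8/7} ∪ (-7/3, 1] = {-49/3} ∪ [-7/3, 1]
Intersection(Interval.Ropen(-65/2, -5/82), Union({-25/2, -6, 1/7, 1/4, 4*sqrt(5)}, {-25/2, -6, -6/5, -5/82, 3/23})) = {-25/2, -6, -6/5}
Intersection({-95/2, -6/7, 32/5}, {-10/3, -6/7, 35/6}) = {-6/7}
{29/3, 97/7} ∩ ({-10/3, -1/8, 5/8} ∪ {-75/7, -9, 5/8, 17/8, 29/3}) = {29/3}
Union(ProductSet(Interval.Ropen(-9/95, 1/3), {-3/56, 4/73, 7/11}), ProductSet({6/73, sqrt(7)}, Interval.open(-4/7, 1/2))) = Union(ProductSet({6/73, sqrt(7)}, Interval.open(-4/7, 1/2)), ProductSet(Interval.Ropen(-9/95, 1/3), {-3/56, 4/73, 7/11}))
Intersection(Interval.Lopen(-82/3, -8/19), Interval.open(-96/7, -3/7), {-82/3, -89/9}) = {-89/9}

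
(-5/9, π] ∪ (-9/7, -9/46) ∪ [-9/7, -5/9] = [-9/7, π]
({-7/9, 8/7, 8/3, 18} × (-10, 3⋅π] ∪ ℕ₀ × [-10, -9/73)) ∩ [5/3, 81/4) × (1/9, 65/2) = {8/3, 18} × (1/9, 3⋅π]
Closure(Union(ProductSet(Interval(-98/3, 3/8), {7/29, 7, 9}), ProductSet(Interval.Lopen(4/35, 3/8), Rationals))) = Union(ProductSet(Interval(-98/3, 3/8), {7/29, 7, 9}), ProductSet(Interval(4/35, 3/8), Reals))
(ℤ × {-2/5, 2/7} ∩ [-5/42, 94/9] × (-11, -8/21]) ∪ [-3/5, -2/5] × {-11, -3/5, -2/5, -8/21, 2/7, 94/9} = ({0, 1, …, 10} × {-2/5}) ∪ ([-3/5, -2/5] × {-11, -3/5, -2/5, -8/21, 2/7, 94/9})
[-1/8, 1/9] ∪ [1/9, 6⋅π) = [-1/8, 6⋅π)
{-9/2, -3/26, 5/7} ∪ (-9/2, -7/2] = [-9/2, -7/2] ∪ {-3/26, 5/7}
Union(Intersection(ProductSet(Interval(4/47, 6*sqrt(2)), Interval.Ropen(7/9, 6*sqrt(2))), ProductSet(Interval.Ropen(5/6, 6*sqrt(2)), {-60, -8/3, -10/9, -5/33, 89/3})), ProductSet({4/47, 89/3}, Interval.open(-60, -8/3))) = ProductSet({4/47, 89/3}, Interval.open(-60, -8/3))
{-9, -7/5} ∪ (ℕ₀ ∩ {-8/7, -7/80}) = {-9, -7/5}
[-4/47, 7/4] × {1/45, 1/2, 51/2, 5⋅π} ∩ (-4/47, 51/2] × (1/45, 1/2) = ∅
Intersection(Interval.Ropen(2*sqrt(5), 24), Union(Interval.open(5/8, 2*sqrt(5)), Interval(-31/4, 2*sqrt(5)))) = {2*sqrt(5)}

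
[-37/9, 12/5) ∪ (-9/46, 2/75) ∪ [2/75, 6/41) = [-37/9, 12/5)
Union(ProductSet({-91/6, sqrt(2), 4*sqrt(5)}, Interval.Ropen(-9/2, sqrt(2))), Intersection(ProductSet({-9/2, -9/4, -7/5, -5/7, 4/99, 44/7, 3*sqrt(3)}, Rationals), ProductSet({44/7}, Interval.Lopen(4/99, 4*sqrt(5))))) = Union(ProductSet({44/7}, Intersection(Interval.Lopen(4/99, 4*sqrt(5)), Rationals)), ProductSet({-91/6, sqrt(2), 4*sqrt(5)}, Interval.Ropen(-9/2, sqrt(2))))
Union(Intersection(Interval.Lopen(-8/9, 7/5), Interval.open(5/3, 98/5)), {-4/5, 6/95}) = {-4/5, 6/95}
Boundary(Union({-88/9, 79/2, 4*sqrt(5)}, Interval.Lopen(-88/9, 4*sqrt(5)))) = {-88/9, 79/2, 4*sqrt(5)}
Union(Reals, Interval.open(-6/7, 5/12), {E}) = Interval(-oo, oo)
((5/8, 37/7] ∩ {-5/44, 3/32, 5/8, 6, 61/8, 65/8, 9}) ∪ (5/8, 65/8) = (5/8, 65/8)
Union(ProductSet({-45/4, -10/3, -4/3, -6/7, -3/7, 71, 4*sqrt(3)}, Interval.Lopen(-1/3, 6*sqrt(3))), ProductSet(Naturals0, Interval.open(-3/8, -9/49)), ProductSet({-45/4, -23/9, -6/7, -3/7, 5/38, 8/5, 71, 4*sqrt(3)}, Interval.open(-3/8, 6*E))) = Union(ProductSet({-45/4, -10/3, -4/3, -6/7, -3/7, 71, 4*sqrt(3)}, Interval.Lopen(-1/3, 6*sqrt(3))), ProductSet({-45/4, -23/9, -6/7, -3/7, 5/38, 8/5, 71, 4*sqrt(3)}, Interval.open(-3/8, 6*E)), ProductSet(Naturals0, Interval.open(-3/8, -9/49)))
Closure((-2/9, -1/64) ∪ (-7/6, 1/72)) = [-7/6, 1/72]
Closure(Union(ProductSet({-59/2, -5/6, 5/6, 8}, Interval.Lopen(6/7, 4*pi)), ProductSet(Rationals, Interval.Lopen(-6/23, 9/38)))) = Union(ProductSet({-59/2, -5/6, 5/6, 8}, Interval(6/7, 4*pi)), ProductSet(Reals, Interval(-6/23, 9/38)))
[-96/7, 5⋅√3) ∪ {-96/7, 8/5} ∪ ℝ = (-∞, ∞)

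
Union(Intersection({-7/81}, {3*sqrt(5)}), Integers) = Integers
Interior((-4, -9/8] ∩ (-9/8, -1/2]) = ∅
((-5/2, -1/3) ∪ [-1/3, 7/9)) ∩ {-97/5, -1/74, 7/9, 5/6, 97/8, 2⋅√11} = {-1/74}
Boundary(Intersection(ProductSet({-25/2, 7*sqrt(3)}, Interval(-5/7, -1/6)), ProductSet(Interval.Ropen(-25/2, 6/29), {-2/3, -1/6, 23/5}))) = ProductSet({-25/2}, {-2/3, -1/6})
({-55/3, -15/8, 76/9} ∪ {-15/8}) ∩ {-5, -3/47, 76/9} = {76/9}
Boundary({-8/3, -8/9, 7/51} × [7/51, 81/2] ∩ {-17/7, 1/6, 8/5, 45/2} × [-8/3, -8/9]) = ∅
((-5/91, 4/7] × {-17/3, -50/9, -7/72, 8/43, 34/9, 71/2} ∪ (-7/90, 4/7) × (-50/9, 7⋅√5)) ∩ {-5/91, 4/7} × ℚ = ({4/7} × {-17/3, -50/9, -7/72, 8/43, 34/9, 71/2}) ∪ ({-5/91} × (ℚ ∩ (-50/9, 7⋅√5)))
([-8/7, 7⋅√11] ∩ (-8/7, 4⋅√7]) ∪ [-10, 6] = [-10, 4⋅√7]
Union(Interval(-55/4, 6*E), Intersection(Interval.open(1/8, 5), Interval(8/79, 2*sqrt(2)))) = Interval(-55/4, 6*E)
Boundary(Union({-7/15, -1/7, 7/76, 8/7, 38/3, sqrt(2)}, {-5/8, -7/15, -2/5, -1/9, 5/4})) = {-5/8, -7/15, -2/5, -1/7, -1/9, 7/76, 8/7, 5/4, 38/3, sqrt(2)}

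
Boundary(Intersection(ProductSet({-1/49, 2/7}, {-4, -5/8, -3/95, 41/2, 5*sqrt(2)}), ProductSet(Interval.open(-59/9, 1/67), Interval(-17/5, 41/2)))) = ProductSet({-1/49}, {-5/8, -3/95, 41/2, 5*sqrt(2)})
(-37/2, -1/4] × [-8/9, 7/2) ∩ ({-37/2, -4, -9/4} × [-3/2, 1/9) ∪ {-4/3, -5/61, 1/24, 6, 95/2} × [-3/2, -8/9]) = ({-4/3} × {-8/9}) ∪ ({-4, -9/4} × [-8/9, 1/9))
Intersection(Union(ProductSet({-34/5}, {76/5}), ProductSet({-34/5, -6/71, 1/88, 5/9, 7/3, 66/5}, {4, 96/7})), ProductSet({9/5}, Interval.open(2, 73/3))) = EmptySet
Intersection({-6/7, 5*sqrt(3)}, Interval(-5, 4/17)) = {-6/7}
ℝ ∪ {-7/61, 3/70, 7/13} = ℝ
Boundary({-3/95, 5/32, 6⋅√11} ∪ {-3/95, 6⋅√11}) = {-3/95, 5/32, 6⋅√11}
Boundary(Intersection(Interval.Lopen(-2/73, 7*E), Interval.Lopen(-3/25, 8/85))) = {-2/73, 8/85}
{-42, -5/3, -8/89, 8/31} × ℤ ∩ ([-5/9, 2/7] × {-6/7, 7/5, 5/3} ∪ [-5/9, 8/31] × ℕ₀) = {-8/89, 8/31} × ℕ₀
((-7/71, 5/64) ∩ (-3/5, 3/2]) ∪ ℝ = (-∞, ∞)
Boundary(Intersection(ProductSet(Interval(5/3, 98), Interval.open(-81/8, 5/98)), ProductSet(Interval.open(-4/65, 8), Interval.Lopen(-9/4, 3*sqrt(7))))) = Union(ProductSet({5/3, 8}, Interval(-9/4, 5/98)), ProductSet(Interval(5/3, 8), {-9/4, 5/98}))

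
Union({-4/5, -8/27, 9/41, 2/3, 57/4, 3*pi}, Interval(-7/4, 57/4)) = Interval(-7/4, 57/4)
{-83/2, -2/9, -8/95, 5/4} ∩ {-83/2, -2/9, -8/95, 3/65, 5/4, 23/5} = {-83/2, -2/9, -8/95, 5/4}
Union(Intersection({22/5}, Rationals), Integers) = Union({22/5}, Integers)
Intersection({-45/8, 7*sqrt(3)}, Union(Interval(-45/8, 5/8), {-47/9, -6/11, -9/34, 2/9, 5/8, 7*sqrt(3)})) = {-45/8, 7*sqrt(3)}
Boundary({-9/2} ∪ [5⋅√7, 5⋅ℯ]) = {-9/2, 5⋅√7, 5⋅ℯ}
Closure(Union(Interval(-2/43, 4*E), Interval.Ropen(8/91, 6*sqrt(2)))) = Interval(-2/43, 4*E)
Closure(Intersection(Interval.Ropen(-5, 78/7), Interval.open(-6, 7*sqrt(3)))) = Interval(-5, 78/7)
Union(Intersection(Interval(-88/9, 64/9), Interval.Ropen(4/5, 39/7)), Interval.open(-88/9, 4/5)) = Interval.open(-88/9, 39/7)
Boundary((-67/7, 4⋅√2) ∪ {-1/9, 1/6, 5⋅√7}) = {-67/7, 4⋅√2, 5⋅√7}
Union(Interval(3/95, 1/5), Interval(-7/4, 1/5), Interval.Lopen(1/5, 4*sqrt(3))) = Interval(-7/4, 4*sqrt(3))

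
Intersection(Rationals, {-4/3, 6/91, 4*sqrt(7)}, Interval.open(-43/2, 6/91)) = {-4/3}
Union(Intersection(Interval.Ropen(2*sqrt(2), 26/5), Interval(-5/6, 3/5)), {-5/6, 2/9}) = {-5/6, 2/9}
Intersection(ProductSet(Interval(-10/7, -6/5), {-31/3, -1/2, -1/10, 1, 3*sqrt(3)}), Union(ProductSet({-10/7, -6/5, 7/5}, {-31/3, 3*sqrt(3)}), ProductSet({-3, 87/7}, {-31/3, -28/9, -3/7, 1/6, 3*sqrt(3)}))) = ProductSet({-10/7, -6/5}, {-31/3, 3*sqrt(3)})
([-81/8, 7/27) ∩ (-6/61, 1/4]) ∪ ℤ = ℤ ∪ (-6/61, 1/4]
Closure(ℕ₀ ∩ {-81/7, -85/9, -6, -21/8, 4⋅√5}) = ∅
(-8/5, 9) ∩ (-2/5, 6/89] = (-2/5, 6/89]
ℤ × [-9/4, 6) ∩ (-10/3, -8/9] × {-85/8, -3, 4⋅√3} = ∅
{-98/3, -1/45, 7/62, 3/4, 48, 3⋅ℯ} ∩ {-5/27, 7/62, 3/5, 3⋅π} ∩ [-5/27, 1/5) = {7/62}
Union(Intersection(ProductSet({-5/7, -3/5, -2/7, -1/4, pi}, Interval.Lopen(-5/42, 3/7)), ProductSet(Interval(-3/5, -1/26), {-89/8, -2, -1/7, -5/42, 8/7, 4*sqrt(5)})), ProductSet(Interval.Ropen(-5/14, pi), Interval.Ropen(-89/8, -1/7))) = ProductSet(Interval.Ropen(-5/14, pi), Interval.Ropen(-89/8, -1/7))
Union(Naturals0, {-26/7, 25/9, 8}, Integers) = Union({-26/7, 25/9}, Integers)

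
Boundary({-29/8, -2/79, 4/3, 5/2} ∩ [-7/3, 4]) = {-2/79, 4/3, 5/2}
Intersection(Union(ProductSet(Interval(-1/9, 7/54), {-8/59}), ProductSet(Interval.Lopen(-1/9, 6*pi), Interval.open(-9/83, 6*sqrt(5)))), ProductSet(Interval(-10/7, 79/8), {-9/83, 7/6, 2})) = ProductSet(Interval.Lopen(-1/9, 79/8), {7/6, 2})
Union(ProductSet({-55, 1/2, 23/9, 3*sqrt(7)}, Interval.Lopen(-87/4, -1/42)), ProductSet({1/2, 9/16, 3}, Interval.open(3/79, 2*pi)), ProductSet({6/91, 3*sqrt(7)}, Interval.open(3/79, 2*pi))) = Union(ProductSet({-55, 1/2, 23/9, 3*sqrt(7)}, Interval.Lopen(-87/4, -1/42)), ProductSet({6/91, 1/2, 9/16, 3, 3*sqrt(7)}, Interval.open(3/79, 2*pi)))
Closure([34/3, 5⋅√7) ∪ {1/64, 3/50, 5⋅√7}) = {1/64, 3/50} ∪ [34/3, 5⋅√7]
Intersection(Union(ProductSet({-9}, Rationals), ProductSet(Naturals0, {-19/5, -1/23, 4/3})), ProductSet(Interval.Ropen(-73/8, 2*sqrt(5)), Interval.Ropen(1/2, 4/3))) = ProductSet({-9}, Intersection(Interval.Ropen(1/2, 4/3), Rationals))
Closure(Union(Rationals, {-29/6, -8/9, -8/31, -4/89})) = Reals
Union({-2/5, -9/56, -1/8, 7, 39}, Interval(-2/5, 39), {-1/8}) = Interval(-2/5, 39)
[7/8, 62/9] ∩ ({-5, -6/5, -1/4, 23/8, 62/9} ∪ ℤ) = {1, 2, …, 6} ∪ {23/8, 62/9}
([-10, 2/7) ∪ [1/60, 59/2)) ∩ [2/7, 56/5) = [2/7, 56/5)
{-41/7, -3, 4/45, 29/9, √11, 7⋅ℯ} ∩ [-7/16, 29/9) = {4/45}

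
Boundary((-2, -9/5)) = {-2, -9/5}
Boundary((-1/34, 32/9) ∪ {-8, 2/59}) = {-8, -1/34, 32/9}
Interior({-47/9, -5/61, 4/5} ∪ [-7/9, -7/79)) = (-7/9, -7/79)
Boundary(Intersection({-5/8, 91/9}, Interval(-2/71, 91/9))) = {91/9}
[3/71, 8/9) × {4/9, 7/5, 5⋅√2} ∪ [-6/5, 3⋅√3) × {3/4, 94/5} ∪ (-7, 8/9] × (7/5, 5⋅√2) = ([-6/5, 3⋅√3) × {3/4, 94/5}) ∪ ([3/71, 8/9) × {4/9, 7/5, 5⋅√2}) ∪ ((-7, 8/9] × (7/5, 5⋅√2))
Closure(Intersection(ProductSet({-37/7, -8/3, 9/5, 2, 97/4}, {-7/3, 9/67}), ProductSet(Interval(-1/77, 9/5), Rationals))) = ProductSet({9/5}, {-7/3, 9/67})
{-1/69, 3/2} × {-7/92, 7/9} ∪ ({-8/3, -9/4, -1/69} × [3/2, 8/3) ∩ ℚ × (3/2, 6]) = ({-1/69, 3/2} × {-7/92, 7/9}) ∪ ({-8/3, -9/4, -1/69} × (3/2, 8/3))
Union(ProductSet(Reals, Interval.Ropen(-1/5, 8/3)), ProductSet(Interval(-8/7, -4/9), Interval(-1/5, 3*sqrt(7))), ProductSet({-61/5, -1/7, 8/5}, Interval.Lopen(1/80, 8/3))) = Union(ProductSet({-61/5, -1/7, 8/5}, Interval.Lopen(1/80, 8/3)), ProductSet(Interval(-8/7, -4/9), Interval(-1/5, 3*sqrt(7))), ProductSet(Reals, Interval.Ropen(-1/5, 8/3)))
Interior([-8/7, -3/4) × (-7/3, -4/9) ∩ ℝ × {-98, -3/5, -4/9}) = ∅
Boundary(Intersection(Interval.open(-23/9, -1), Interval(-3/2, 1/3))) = {-3/2, -1}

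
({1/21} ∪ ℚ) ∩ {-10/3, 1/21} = {-10/3, 1/21}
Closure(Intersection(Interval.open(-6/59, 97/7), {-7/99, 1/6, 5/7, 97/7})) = {-7/99, 1/6, 5/7}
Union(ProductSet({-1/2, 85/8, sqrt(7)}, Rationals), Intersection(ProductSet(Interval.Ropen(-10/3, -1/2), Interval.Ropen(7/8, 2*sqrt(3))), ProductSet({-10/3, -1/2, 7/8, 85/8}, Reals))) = Union(ProductSet({-10/3}, Interval.Ropen(7/8, 2*sqrt(3))), ProductSet({-1/2, 85/8, sqrt(7)}, Rationals))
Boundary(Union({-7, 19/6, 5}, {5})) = {-7, 19/6, 5}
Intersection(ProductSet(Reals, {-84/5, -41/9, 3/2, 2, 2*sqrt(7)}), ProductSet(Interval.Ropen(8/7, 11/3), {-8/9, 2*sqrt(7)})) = ProductSet(Interval.Ropen(8/7, 11/3), {2*sqrt(7)})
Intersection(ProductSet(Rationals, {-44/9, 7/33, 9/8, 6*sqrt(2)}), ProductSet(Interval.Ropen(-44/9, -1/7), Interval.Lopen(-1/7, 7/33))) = ProductSet(Intersection(Interval.Ropen(-44/9, -1/7), Rationals), {7/33})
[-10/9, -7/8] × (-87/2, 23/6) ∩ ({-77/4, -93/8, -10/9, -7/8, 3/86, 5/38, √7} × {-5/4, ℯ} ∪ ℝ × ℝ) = [-10/9, -7/8] × (-87/2, 23/6)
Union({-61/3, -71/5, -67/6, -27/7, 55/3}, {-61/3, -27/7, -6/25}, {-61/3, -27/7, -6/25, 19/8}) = {-61/3, -71/5, -67/6, -27/7, -6/25, 19/8, 55/3}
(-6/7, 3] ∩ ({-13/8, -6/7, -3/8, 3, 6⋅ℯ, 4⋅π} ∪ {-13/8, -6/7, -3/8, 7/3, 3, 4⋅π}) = {-3/8, 7/3, 3}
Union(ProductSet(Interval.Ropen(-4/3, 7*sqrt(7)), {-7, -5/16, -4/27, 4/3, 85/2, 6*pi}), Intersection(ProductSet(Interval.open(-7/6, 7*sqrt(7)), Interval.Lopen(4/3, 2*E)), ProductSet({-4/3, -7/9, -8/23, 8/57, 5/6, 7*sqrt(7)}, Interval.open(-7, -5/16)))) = ProductSet(Interval.Ropen(-4/3, 7*sqrt(7)), {-7, -5/16, -4/27, 4/3, 85/2, 6*pi})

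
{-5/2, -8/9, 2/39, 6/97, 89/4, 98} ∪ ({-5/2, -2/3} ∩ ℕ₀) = {-5/2, -8/9, 2/39, 6/97, 89/4, 98}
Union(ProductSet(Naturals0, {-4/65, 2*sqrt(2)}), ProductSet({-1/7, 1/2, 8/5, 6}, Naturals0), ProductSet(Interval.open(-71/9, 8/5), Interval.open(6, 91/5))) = Union(ProductSet({-1/7, 1/2, 8/5, 6}, Naturals0), ProductSet(Interval.open(-71/9, 8/5), Interval.open(6, 91/5)), ProductSet(Naturals0, {-4/65, 2*sqrt(2)}))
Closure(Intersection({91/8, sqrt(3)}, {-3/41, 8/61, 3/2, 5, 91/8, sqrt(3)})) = {91/8, sqrt(3)}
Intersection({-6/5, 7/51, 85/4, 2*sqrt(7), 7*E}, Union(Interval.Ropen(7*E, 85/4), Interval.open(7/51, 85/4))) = {2*sqrt(7), 7*E}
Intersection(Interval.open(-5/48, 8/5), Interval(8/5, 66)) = EmptySet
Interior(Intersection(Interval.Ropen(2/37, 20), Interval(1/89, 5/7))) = Interval.open(2/37, 5/7)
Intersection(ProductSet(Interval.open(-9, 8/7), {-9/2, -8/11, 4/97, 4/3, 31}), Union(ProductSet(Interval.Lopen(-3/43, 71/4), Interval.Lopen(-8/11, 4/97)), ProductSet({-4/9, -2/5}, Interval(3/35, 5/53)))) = ProductSet(Interval.open(-3/43, 8/7), {4/97})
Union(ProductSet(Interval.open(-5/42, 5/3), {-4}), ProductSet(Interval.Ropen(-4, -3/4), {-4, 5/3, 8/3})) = Union(ProductSet(Interval.Ropen(-4, -3/4), {-4, 5/3, 8/3}), ProductSet(Interval.open(-5/42, 5/3), {-4}))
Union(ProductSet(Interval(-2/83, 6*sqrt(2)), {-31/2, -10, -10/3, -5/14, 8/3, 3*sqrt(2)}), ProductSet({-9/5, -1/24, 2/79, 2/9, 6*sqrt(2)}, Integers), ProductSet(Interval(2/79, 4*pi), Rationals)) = Union(ProductSet({-9/5, -1/24, 2/79, 2/9, 6*sqrt(2)}, Integers), ProductSet(Interval(-2/83, 6*sqrt(2)), {-31/2, -10, -10/3, -5/14, 8/3, 3*sqrt(2)}), ProductSet(Interval(2/79, 4*pi), Rationals))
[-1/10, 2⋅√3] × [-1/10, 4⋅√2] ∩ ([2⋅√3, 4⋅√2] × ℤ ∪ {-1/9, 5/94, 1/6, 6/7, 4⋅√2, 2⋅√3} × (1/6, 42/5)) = ({2⋅√3} × {0, 1, …, 5}) ∪ ({5/94, 1/6, 6/7, 2⋅√3} × (1/6, 4⋅√2])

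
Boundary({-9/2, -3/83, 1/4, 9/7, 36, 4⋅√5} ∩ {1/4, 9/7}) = {1/4, 9/7}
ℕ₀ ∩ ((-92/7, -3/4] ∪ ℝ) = ℕ₀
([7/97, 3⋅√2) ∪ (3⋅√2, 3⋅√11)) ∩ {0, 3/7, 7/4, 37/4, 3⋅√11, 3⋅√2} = {3/7, 7/4, 37/4}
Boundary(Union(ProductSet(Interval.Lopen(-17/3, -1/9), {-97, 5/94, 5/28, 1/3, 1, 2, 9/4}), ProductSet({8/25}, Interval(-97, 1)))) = Union(ProductSet({8/25}, Interval(-97, 1)), ProductSet(Interval(-17/3, -1/9), {-97, 5/94, 5/28, 1/3, 1, 2, 9/4}))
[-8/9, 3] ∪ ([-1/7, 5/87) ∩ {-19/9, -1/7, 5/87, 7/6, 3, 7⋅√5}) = [-8/9, 3]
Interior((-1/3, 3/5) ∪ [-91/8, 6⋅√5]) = (-91/8, 6⋅√5)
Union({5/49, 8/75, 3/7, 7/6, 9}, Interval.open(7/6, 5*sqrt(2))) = Union({5/49, 8/75, 3/7, 9}, Interval.Ropen(7/6, 5*sqrt(2)))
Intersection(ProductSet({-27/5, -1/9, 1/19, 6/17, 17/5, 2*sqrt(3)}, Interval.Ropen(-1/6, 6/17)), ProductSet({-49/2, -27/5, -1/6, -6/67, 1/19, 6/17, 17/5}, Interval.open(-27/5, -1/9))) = ProductSet({-27/5, 1/19, 6/17, 17/5}, Interval.Ropen(-1/6, -1/9))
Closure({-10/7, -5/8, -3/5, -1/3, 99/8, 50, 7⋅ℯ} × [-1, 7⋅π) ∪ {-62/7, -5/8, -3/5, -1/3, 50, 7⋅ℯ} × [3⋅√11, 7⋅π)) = ({-10/7, -5/8, -3/5, -1/3, 99/8, 50, 7⋅ℯ} × [-1, 7⋅π]) ∪ ({-62/7, -5/8, -3/5, -1/3, 50, 7⋅ℯ} × [3⋅√11, 7⋅π])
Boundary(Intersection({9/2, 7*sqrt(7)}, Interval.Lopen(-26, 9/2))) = {9/2}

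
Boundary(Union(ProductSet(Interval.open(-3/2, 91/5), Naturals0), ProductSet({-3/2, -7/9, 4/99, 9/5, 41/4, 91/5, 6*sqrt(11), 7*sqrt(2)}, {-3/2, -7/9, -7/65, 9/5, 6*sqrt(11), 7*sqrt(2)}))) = Union(ProductSet({-3/2, -7/9, 4/99, 9/5, 41/4, 91/5, 6*sqrt(11), 7*sqrt(2)}, {-3/2, -7/9, -7/65, 9/5, 6*sqrt(11), 7*sqrt(2)}), ProductSet(Interval(-3/2, 91/5), Naturals0))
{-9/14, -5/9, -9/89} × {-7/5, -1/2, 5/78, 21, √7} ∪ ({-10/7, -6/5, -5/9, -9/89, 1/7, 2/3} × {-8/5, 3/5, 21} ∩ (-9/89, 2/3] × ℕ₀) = ({1/7, 2/3} × {21}) ∪ ({-9/14, -5/9, -9/89} × {-7/5, -1/2, 5/78, 21, √7})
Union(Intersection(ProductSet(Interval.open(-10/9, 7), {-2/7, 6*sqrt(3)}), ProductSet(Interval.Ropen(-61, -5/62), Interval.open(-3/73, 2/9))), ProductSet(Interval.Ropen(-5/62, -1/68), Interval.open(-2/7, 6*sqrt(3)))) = ProductSet(Interval.Ropen(-5/62, -1/68), Interval.open(-2/7, 6*sqrt(3)))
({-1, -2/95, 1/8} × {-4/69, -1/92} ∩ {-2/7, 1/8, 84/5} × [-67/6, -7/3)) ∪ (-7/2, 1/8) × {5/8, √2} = (-7/2, 1/8) × {5/8, √2}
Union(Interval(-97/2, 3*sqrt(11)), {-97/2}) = Interval(-97/2, 3*sqrt(11))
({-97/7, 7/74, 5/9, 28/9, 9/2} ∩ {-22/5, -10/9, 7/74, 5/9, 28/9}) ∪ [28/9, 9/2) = {7/74, 5/9} ∪ [28/9, 9/2)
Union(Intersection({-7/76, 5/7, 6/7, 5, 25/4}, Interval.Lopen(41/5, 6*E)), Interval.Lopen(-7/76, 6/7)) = Interval.Lopen(-7/76, 6/7)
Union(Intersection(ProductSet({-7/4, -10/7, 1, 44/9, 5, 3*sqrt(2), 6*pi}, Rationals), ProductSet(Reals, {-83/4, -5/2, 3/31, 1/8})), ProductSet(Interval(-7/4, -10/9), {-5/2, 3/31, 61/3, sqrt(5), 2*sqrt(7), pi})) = Union(ProductSet({-7/4, -10/7, 1, 44/9, 5, 3*sqrt(2), 6*pi}, {-83/4, -5/2, 3/31, 1/8}), ProductSet(Interval(-7/4, -10/9), {-5/2, 3/31, 61/3, sqrt(5), 2*sqrt(7), pi}))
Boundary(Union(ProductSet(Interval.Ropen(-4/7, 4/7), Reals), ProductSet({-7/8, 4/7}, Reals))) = ProductSet({-7/8, -4/7, 4/7}, Reals)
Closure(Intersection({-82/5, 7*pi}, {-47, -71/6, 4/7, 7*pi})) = {7*pi}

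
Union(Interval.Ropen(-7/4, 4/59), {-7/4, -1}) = Interval.Ropen(-7/4, 4/59)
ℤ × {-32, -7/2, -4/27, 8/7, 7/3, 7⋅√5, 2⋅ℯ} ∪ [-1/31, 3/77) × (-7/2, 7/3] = ([-1/31, 3/77) × (-7/2, 7/3]) ∪ (ℤ × {-32, -7/2, -4/27, 8/7, 7/3, 7⋅√5, 2⋅ℯ})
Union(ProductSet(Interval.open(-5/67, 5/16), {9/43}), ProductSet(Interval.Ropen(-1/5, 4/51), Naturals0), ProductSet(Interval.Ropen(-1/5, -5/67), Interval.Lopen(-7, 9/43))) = Union(ProductSet(Interval.Ropen(-1/5, -5/67), Interval.Lopen(-7, 9/43)), ProductSet(Interval.Ropen(-1/5, 4/51), Naturals0), ProductSet(Interval.open(-5/67, 5/16), {9/43}))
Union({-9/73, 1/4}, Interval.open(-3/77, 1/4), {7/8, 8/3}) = Union({-9/73, 7/8, 8/3}, Interval.Lopen(-3/77, 1/4))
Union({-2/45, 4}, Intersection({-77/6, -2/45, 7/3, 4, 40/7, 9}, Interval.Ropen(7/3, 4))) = {-2/45, 7/3, 4}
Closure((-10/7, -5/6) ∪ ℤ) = ℤ ∪ [-10/7, -5/6]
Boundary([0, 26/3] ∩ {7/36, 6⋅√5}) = {7/36}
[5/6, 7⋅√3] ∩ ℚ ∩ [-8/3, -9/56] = ∅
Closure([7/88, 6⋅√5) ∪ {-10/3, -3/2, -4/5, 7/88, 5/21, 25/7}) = {-10/3, -3/2, -4/5} ∪ [7/88, 6⋅√5]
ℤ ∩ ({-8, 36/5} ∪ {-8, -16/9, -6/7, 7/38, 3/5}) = {-8}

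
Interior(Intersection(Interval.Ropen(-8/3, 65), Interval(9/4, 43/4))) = Interval.open(9/4, 43/4)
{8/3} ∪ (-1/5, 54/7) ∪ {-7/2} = {-7/2} ∪ (-1/5, 54/7)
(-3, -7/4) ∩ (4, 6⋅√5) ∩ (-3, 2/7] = ∅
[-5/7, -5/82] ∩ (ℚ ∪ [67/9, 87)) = ℚ ∩ [-5/7, -5/82]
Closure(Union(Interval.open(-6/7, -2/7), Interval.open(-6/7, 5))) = Interval(-6/7, 5)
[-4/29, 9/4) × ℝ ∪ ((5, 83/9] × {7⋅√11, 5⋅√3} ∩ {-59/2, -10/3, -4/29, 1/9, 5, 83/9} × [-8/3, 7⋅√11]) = ([-4/29, 9/4) × ℝ) ∪ ({83/9} × {7⋅√11, 5⋅√3})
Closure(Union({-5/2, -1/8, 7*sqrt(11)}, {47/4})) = {-5/2, -1/8, 47/4, 7*sqrt(11)}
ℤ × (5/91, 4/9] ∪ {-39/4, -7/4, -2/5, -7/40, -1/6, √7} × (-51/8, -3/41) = (ℤ × (5/91, 4/9]) ∪ ({-39/4, -7/4, -2/5, -7/40, -1/6, √7} × (-51/8, -3/41))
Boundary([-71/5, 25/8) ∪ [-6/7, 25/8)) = {-71/5, 25/8}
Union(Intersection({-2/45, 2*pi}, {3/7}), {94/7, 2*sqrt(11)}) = {94/7, 2*sqrt(11)}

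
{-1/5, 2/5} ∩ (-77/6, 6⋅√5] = {-1/5, 2/5}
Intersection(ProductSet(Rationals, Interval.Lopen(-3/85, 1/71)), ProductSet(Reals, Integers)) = ProductSet(Rationals, Range(0, 1, 1))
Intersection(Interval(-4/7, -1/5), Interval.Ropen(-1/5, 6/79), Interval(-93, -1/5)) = {-1/5}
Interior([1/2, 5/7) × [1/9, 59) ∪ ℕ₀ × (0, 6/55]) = (1/2, 5/7) × (1/9, 59)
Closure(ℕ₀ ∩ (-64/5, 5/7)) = {0}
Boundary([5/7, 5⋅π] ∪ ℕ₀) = {5/7, 5⋅π} ∪ (ℕ₀ \ (5/7, 5⋅π))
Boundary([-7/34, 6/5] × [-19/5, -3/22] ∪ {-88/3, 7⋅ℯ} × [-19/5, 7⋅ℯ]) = ({-7/34, 6/5} × [-19/5, -3/22]) ∪ ([-7/34, 6/5] × {-19/5, -3/22}) ∪ ({-88/3, 7⋅ℯ} × [-19/5, 7⋅ℯ])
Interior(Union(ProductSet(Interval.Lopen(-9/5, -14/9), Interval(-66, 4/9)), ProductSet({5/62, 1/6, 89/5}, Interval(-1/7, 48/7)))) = ProductSet(Interval.open(-9/5, -14/9), Interval.open(-66, 4/9))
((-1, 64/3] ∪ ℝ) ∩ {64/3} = {64/3}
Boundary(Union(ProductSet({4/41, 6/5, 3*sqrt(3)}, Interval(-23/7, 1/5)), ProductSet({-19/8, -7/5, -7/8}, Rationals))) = Union(ProductSet({-19/8, -7/5, -7/8}, Reals), ProductSet({4/41, 6/5, 3*sqrt(3)}, Interval(-23/7, 1/5)))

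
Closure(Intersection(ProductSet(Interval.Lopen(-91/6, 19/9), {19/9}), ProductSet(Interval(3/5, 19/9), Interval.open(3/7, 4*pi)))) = ProductSet(Interval(3/5, 19/9), {19/9})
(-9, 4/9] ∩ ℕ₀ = {0}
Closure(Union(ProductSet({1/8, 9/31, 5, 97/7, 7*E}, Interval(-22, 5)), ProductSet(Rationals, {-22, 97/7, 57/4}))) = Union(ProductSet({1/8, 9/31, 5, 97/7, 7*E}, Interval(-22, 5)), ProductSet(Reals, {-22, 97/7, 57/4}))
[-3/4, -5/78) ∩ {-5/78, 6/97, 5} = ∅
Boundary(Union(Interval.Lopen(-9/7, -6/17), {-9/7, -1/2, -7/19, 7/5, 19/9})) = {-9/7, -6/17, 7/5, 19/9}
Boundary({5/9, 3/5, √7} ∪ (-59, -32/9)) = {-59, -32/9, 5/9, 3/5, √7}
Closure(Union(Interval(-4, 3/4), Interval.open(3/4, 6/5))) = Interval(-4, 6/5)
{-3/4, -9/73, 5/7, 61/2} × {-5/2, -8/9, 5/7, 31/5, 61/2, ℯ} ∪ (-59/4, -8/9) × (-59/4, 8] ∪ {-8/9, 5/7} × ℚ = ({-8/9, 5/7} × ℚ) ∪ ((-59/4, -8/9) × (-59/4, 8]) ∪ ({-3/4, -9/73, 5/7, 61/2} × {-5/2, -8/9, 5/7, 31/5, 61/2, ℯ})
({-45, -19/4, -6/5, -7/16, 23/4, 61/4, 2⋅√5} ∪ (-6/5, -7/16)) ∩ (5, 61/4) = {23/4}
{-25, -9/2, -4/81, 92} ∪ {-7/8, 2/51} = {-25, -9/2, -7/8, -4/81, 2/51, 92}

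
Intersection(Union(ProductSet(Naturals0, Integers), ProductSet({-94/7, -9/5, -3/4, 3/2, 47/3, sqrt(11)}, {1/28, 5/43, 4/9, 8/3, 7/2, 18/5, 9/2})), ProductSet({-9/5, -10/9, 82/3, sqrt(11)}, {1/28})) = ProductSet({-9/5, sqrt(11)}, {1/28})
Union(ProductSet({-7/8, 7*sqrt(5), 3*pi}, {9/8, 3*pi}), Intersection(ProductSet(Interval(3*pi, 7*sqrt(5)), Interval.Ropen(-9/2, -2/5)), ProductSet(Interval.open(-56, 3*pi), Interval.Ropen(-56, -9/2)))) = ProductSet({-7/8, 7*sqrt(5), 3*pi}, {9/8, 3*pi})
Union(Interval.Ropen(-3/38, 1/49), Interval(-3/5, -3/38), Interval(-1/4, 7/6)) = Interval(-3/5, 7/6)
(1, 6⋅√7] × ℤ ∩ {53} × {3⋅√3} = ∅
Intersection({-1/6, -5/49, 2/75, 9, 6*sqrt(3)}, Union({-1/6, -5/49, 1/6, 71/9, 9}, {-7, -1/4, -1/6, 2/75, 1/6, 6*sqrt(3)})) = {-1/6, -5/49, 2/75, 9, 6*sqrt(3)}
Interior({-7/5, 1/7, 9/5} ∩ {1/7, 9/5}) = ∅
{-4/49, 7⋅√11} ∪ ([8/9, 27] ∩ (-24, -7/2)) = {-4/49, 7⋅√11}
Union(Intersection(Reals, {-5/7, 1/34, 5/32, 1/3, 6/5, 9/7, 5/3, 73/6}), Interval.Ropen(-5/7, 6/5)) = Union({9/7, 5/3, 73/6}, Interval(-5/7, 6/5))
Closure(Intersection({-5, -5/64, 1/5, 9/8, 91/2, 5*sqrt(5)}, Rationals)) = {-5, -5/64, 1/5, 9/8, 91/2}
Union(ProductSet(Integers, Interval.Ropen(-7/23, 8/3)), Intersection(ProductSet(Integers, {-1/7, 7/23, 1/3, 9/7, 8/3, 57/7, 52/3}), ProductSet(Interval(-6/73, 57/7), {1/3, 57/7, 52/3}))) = Union(ProductSet(Integers, Interval.Ropen(-7/23, 8/3)), ProductSet(Range(0, 9, 1), {1/3, 57/7, 52/3}))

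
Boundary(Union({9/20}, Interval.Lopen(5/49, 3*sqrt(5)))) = {5/49, 3*sqrt(5)}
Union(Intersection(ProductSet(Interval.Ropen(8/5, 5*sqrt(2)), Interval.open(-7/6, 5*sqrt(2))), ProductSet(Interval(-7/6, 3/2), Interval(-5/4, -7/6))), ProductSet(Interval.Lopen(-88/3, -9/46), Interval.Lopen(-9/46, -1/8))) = ProductSet(Interval.Lopen(-88/3, -9/46), Interval.Lopen(-9/46, -1/8))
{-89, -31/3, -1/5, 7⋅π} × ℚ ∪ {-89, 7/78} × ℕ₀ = ({-89, 7/78} × ℕ₀) ∪ ({-89, -31/3, -1/5, 7⋅π} × ℚ)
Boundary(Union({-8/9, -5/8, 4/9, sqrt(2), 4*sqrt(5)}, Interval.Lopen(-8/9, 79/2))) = {-8/9, 79/2}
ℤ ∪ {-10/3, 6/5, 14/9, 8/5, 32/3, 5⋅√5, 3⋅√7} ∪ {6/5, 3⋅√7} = ℤ ∪ {-10/3, 6/5, 14/9, 8/5, 32/3, 5⋅√5, 3⋅√7}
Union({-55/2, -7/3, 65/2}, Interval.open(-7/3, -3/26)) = Union({-55/2, 65/2}, Interval.Ropen(-7/3, -3/26))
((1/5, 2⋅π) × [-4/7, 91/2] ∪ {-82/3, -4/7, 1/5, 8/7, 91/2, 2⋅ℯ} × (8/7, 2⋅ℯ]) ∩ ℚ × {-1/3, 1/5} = (ℚ ∩ (1/5, 2⋅π)) × {-1/3, 1/5}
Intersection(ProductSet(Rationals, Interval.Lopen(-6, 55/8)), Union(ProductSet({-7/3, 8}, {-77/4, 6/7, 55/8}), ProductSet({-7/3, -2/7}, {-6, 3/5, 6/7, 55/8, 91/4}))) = Union(ProductSet({-7/3, -2/7}, {3/5, 6/7, 55/8}), ProductSet({-7/3, 8}, {6/7, 55/8}))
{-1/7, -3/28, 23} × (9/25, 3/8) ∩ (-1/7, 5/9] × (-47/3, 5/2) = {-3/28} × (9/25, 3/8)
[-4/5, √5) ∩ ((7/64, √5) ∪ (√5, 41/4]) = (7/64, √5)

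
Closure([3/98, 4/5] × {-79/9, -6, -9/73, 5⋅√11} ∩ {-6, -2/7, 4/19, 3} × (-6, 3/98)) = {4/19} × {-9/73}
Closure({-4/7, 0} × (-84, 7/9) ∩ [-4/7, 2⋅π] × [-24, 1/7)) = {-4/7, 0} × [-24, 1/7]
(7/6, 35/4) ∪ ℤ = ℤ ∪ (7/6, 35/4)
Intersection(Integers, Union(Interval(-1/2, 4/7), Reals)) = Integers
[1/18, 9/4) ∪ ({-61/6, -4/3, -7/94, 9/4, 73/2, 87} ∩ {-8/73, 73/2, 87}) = [1/18, 9/4) ∪ {73/2, 87}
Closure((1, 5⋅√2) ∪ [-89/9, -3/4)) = [-89/9, -3/4] ∪ [1, 5⋅√2]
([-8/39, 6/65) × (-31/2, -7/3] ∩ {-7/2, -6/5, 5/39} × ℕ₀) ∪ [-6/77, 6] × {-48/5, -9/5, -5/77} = [-6/77, 6] × {-48/5, -9/5, -5/77}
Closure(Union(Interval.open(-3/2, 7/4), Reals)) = Interval(-oo, oo)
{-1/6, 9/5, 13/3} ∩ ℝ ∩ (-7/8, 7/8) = {-1/6}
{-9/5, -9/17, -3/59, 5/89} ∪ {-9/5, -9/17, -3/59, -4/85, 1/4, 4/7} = {-9/5, -9/17, -3/59, -4/85, 5/89, 1/4, 4/7}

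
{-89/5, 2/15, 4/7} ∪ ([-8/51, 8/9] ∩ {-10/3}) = {-89/5, 2/15, 4/7}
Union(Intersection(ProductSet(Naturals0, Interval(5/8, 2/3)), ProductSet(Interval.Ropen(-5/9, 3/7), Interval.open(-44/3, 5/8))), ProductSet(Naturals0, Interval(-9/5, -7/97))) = ProductSet(Naturals0, Interval(-9/5, -7/97))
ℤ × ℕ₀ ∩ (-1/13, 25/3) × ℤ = {0, 1, …, 8} × ℕ₀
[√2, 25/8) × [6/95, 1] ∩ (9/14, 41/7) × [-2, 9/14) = [√2, 25/8) × [6/95, 9/14)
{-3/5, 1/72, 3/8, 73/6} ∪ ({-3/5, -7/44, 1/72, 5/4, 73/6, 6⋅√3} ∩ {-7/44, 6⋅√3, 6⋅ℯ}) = {-3/5, -7/44, 1/72, 3/8, 73/6, 6⋅√3}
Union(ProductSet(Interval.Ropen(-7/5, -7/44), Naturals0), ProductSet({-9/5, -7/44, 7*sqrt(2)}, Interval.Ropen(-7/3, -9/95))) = Union(ProductSet({-9/5, -7/44, 7*sqrt(2)}, Interval.Ropen(-7/3, -9/95)), ProductSet(Interval.Ropen(-7/5, -7/44), Naturals0))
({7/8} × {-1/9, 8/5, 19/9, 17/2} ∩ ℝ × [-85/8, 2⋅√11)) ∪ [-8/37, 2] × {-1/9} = ({7/8} × {-1/9, 8/5, 19/9}) ∪ ([-8/37, 2] × {-1/9})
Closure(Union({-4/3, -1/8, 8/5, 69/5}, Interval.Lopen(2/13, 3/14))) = Union({-4/3, -1/8, 8/5, 69/5}, Interval(2/13, 3/14))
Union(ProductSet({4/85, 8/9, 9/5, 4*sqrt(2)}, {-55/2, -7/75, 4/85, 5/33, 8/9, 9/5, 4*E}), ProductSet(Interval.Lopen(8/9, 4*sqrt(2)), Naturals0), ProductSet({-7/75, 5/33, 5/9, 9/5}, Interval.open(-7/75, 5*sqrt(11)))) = Union(ProductSet({-7/75, 5/33, 5/9, 9/5}, Interval.open(-7/75, 5*sqrt(11))), ProductSet({4/85, 8/9, 9/5, 4*sqrt(2)}, {-55/2, -7/75, 4/85, 5/33, 8/9, 9/5, 4*E}), ProductSet(Interval.Lopen(8/9, 4*sqrt(2)), Naturals0))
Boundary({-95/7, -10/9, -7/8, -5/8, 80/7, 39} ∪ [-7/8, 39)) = {-95/7, -10/9, -7/8, 39}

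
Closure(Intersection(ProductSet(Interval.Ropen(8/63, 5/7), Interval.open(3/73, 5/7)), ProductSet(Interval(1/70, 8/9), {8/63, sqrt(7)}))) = ProductSet(Interval(8/63, 5/7), {8/63})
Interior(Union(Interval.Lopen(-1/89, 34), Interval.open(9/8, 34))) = Interval.open(-1/89, 34)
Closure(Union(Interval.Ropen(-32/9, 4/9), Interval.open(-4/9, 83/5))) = Interval(-32/9, 83/5)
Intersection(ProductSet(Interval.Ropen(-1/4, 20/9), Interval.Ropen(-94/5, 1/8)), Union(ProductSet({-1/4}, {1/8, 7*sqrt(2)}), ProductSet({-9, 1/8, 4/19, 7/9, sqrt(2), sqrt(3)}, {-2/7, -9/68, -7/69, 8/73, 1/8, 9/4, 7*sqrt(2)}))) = ProductSet({1/8, 4/19, 7/9, sqrt(2), sqrt(3)}, {-2/7, -9/68, -7/69, 8/73})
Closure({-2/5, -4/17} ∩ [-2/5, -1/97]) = {-2/5, -4/17}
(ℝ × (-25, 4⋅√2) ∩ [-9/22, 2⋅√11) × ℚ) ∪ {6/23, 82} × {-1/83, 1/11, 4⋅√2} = ({6/23, 82} × {-1/83, 1/11, 4⋅√2}) ∪ ([-9/22, 2⋅√11) × (ℚ ∩ (-25, 4⋅√2)))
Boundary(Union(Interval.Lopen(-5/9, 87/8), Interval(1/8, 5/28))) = {-5/9, 87/8}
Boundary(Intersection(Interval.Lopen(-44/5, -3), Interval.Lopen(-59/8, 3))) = {-59/8, -3}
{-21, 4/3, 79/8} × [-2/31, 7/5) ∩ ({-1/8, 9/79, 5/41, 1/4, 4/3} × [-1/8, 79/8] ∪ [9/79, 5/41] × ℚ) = {4/3} × [-2/31, 7/5)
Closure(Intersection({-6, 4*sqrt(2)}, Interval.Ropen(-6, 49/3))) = {-6, 4*sqrt(2)}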